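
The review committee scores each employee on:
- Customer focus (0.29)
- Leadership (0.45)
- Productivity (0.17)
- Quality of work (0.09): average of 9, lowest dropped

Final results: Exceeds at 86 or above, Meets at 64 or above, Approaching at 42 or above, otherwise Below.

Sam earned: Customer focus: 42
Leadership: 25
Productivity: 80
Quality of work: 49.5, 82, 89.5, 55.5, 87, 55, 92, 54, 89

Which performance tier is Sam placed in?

Approaching

Quality of work: drop 49.5 → average of remaining 8 = 604/8 = 75.5
Weighted total:
  Customer focus 42 × 0.29 = 12.18
  Leadership 25 × 0.45 = 11.25
  Productivity 80 × 0.17 = 13.6
  Quality of work 75.5 × 0.09 = 6.795
Sum = 43.825
43.825 is ≥ 42 and < 64 → Approaching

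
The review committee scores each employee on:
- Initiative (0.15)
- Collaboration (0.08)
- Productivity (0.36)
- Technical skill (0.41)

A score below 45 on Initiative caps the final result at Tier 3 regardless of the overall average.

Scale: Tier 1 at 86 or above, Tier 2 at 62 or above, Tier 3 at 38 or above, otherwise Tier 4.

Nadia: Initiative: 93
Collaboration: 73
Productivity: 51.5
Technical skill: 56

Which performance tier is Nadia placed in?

Tier 3

Initiative score 93 ≥ 45: minimum met.
Weighted total:
  Initiative 93 × 0.15 = 13.95
  Collaboration 73 × 0.08 = 5.84
  Productivity 51.5 × 0.36 = 18.54
  Technical skill 56 × 0.41 = 22.96
Sum = 61.29
61.29 is ≥ 38 and < 62 → Tier 3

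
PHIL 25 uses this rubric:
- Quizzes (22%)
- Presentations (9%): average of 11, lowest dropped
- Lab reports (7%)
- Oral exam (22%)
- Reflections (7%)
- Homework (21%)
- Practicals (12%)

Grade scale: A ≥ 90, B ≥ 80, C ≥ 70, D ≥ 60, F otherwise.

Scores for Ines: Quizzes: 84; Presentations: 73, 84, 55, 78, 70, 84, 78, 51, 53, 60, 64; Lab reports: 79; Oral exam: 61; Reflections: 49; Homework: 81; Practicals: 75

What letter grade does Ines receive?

Presentations: drop 51 → average of remaining 10 = 699/10 = 69.9
Weighted total:
  Quizzes 84 × 0.22 = 18.48
  Presentations 69.9 × 0.09 = 6.291
  Lab reports 79 × 0.07 = 5.53
  Oral exam 61 × 0.22 = 13.42
  Reflections 49 × 0.07 = 3.43
  Homework 81 × 0.21 = 17.01
  Practicals 75 × 0.12 = 9
Sum = 73.161
73.161 is ≥ 70 and < 80 → C

C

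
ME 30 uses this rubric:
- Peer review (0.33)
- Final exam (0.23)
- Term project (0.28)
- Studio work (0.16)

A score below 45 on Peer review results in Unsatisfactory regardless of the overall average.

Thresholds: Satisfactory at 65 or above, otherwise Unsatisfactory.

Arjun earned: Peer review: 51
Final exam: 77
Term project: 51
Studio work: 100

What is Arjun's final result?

Unsatisfactory

Peer review score 51 ≥ 45: minimum met.
Weighted total:
  Peer review 51 × 0.33 = 16.83
  Final exam 77 × 0.23 = 17.71
  Term project 51 × 0.28 = 14.28
  Studio work 100 × 0.16 = 16
Sum = 64.82
64.82 < 65 → Unsatisfactory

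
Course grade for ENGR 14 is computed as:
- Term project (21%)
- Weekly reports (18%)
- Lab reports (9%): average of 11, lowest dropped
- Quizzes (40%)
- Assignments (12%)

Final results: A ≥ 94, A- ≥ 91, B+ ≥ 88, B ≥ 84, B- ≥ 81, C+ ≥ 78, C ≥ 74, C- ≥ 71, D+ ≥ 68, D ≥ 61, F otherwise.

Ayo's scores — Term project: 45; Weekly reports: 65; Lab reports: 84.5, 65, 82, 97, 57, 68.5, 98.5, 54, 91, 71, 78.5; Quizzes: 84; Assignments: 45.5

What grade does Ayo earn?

Lab reports: drop 54 → average of remaining 10 = 793/10 = 79.3
Weighted total:
  Term project 45 × 0.21 = 9.45
  Weekly reports 65 × 0.18 = 11.7
  Lab reports 79.3 × 0.09 = 7.137
  Quizzes 84 × 0.4 = 33.6
  Assignments 45.5 × 0.12 = 5.46
Sum = 67.347
67.347 is ≥ 61 and < 68 → D

D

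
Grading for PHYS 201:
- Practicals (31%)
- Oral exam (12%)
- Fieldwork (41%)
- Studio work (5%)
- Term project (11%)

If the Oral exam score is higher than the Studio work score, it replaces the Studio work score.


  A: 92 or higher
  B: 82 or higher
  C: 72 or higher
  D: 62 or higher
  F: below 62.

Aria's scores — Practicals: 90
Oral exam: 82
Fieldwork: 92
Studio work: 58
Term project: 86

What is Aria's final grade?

Oral exam (82) > Studio work (58), so Studio work counts as 82.
Weighted total:
  Practicals 90 × 0.31 = 27.9
  Oral exam 82 × 0.12 = 9.84
  Fieldwork 92 × 0.41 = 37.72
  Studio work 82 × 0.05 = 4.1
  Term project 86 × 0.11 = 9.46
Sum = 89.02
89.02 is ≥ 82 and < 92 → B

B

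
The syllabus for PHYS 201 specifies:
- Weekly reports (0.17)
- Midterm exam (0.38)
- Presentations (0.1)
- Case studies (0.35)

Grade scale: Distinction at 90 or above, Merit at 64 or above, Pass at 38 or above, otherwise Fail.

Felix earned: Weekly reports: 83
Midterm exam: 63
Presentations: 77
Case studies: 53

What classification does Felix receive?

Merit

Weighted total:
  Weekly reports 83 × 0.17 = 14.11
  Midterm exam 63 × 0.38 = 23.94
  Presentations 77 × 0.1 = 7.7
  Case studies 53 × 0.35 = 18.55
Sum = 64.3
64.3 is ≥ 64 and < 90 → Merit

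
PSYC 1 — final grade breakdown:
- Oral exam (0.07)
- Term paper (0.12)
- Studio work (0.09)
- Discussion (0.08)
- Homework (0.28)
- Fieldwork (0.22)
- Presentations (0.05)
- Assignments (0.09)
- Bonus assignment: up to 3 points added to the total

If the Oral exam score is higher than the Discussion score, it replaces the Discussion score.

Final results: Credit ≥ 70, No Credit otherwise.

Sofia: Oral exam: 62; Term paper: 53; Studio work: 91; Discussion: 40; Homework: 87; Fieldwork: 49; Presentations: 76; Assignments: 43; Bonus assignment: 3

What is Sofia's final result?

No Credit

Oral exam (62) > Discussion (40), so Discussion counts as 62.
Weighted total:
  Oral exam 62 × 0.07 = 4.34
  Term paper 53 × 0.12 = 6.36
  Studio work 91 × 0.09 = 8.19
  Discussion 62 × 0.08 = 4.96
  Homework 87 × 0.28 = 24.36
  Fieldwork 49 × 0.22 = 10.78
  Presentations 76 × 0.05 = 3.8
  Assignments 43 × 0.09 = 3.87
Sum = 66.66
Bonus assignment: 66.66 + 3 = 69.66
69.66 < 70 → No Credit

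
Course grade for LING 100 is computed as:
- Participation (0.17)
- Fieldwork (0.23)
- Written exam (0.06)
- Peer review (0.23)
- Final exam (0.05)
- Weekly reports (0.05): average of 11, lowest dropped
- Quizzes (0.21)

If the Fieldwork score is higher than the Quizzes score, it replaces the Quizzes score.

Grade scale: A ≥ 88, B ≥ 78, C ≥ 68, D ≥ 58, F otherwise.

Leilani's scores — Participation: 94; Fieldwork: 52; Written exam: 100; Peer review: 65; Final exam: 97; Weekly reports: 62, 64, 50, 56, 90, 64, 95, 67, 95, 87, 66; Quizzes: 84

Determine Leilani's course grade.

C

Weekly reports: drop 50 → average of remaining 10 = 746/10 = 74.6
Fieldwork (52) ≤ Quizzes (84), so Quizzes stays at 84.
Weighted total:
  Participation 94 × 0.17 = 15.98
  Fieldwork 52 × 0.23 = 11.96
  Written exam 100 × 0.06 = 6
  Peer review 65 × 0.23 = 14.95
  Final exam 97 × 0.05 = 4.85
  Weekly reports 74.6 × 0.05 = 3.73
  Quizzes 84 × 0.21 = 17.64
Sum = 75.11
75.11 is ≥ 68 and < 78 → C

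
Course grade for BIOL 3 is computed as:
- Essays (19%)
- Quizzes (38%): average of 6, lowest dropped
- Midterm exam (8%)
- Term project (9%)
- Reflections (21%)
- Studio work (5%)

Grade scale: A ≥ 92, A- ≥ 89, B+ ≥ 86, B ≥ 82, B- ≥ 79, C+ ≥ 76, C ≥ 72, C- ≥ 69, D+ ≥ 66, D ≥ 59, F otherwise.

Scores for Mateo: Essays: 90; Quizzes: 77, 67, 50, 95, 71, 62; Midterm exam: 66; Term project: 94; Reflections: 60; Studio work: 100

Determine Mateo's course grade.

Quizzes: drop 50 → average of remaining 5 = 372/5 = 74.4
Weighted total:
  Essays 90 × 0.19 = 17.1
  Quizzes 74.4 × 0.38 = 28.272
  Midterm exam 66 × 0.08 = 5.28
  Term project 94 × 0.09 = 8.46
  Reflections 60 × 0.21 = 12.6
  Studio work 100 × 0.05 = 5
Sum = 76.712
76.712 is ≥ 76 and < 79 → C+

C+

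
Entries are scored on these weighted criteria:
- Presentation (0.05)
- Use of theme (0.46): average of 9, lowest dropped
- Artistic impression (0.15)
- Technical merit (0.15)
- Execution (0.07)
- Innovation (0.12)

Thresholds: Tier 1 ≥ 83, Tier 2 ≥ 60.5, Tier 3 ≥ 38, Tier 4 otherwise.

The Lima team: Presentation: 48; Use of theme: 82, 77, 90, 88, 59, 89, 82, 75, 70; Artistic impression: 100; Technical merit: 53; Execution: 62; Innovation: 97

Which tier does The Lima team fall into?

Tier 2

Use of theme: drop 59 → average of remaining 8 = 653/8 = 81.625
Weighted total:
  Presentation 48 × 0.05 = 2.4
  Use of theme 81.625 × 0.46 = 37.5475
  Artistic impression 100 × 0.15 = 15
  Technical merit 53 × 0.15 = 7.95
  Execution 62 × 0.07 = 4.34
  Innovation 97 × 0.12 = 11.64
Sum = 78.8775
78.8775 is ≥ 60.5 and < 83 → Tier 2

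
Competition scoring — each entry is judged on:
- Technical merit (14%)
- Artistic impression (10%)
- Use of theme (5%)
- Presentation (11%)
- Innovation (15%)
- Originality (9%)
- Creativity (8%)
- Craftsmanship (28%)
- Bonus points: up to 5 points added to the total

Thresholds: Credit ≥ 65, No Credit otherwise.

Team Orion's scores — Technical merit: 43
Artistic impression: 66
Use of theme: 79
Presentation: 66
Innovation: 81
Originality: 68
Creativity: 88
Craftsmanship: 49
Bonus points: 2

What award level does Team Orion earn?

No Credit

Weighted total:
  Technical merit 43 × 0.14 = 6.02
  Artistic impression 66 × 0.1 = 6.6
  Use of theme 79 × 0.05 = 3.95
  Presentation 66 × 0.11 = 7.26
  Innovation 81 × 0.15 = 12.15
  Originality 68 × 0.09 = 6.12
  Creativity 88 × 0.08 = 7.04
  Craftsmanship 49 × 0.28 = 13.72
Sum = 62.86
Bonus points: 62.86 + 2 = 64.86
64.86 < 65 → No Credit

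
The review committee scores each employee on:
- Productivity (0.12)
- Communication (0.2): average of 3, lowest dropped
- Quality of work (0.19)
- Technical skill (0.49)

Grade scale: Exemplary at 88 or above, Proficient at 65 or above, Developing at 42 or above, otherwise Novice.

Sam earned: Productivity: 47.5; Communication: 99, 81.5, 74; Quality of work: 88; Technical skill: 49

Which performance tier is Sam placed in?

Developing

Communication: drop 74 → average of remaining 2 = 180.5/2 = 90.25
Weighted total:
  Productivity 47.5 × 0.12 = 5.7
  Communication 90.25 × 0.2 = 18.05
  Quality of work 88 × 0.19 = 16.72
  Technical skill 49 × 0.49 = 24.01
Sum = 64.48
64.48 is ≥ 42 and < 65 → Developing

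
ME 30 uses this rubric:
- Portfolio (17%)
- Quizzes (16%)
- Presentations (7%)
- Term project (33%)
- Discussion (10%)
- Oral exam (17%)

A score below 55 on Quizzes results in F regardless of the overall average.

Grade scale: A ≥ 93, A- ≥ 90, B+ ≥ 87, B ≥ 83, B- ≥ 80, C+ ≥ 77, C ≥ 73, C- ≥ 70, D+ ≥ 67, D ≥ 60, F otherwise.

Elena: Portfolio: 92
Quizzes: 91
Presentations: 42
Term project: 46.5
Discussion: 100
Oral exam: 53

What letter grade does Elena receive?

Quizzes score 91 ≥ 55: minimum met.
Weighted total:
  Portfolio 92 × 0.17 = 15.64
  Quizzes 91 × 0.16 = 14.56
  Presentations 42 × 0.07 = 2.94
  Term project 46.5 × 0.33 = 15.345
  Discussion 100 × 0.1 = 10
  Oral exam 53 × 0.17 = 9.01
Sum = 67.495
67.495 is ≥ 67 and < 70 → D+

D+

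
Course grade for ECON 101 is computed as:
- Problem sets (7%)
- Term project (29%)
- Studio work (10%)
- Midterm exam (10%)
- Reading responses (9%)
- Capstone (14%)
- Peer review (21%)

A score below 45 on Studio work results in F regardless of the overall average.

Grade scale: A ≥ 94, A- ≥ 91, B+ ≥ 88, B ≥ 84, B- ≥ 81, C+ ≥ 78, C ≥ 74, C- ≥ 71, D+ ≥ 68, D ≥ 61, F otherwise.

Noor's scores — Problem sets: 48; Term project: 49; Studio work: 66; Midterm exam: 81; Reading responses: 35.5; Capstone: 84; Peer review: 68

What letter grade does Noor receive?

Studio work score 66 ≥ 45: minimum met.
Weighted total:
  Problem sets 48 × 0.07 = 3.36
  Term project 49 × 0.29 = 14.21
  Studio work 66 × 0.1 = 6.6
  Midterm exam 81 × 0.1 = 8.1
  Reading responses 35.5 × 0.09 = 3.195
  Capstone 84 × 0.14 = 11.76
  Peer review 68 × 0.21 = 14.28
Sum = 61.505
61.505 is ≥ 61 and < 68 → D

D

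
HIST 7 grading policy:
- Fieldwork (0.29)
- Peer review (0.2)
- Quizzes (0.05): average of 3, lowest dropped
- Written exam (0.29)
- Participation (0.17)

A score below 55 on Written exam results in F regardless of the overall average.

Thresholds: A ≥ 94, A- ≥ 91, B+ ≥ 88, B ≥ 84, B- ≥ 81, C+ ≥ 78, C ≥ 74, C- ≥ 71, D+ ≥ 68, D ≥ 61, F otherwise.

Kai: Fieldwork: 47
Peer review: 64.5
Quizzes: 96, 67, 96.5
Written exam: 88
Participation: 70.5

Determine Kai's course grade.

D+

Quizzes: drop 67 → average of remaining 2 = 192.5/2 = 96.25
Written exam score 88 ≥ 55: minimum met.
Weighted total:
  Fieldwork 47 × 0.29 = 13.63
  Peer review 64.5 × 0.2 = 12.9
  Quizzes 96.25 × 0.05 = 4.8125
  Written exam 88 × 0.29 = 25.52
  Participation 70.5 × 0.17 = 11.985
Sum = 68.8475
68.8475 is ≥ 68 and < 71 → D+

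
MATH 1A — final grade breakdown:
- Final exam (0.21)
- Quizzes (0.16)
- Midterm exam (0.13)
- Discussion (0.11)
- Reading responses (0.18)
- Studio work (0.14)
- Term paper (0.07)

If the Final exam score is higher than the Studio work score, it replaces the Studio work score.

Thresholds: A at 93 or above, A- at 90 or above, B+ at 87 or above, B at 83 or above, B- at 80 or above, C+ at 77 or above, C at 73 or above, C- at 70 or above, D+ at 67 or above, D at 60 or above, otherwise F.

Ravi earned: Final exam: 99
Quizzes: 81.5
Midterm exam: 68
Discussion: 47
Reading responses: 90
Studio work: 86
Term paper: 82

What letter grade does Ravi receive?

Final exam (99) > Studio work (86), so Studio work counts as 99.
Weighted total:
  Final exam 99 × 0.21 = 20.79
  Quizzes 81.5 × 0.16 = 13.04
  Midterm exam 68 × 0.13 = 8.84
  Discussion 47 × 0.11 = 5.17
  Reading responses 90 × 0.18 = 16.2
  Studio work 99 × 0.14 = 13.86
  Term paper 82 × 0.07 = 5.74
Sum = 83.64
83.64 is ≥ 83 and < 87 → B

B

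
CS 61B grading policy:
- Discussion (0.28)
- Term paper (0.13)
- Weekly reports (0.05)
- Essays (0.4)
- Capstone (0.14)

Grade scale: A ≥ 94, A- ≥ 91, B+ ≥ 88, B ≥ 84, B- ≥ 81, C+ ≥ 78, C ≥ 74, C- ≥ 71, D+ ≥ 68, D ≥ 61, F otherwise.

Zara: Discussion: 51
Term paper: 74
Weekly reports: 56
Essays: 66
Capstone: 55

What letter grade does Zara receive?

F

Weighted total:
  Discussion 51 × 0.28 = 14.28
  Term paper 74 × 0.13 = 9.62
  Weekly reports 56 × 0.05 = 2.8
  Essays 66 × 0.4 = 26.4
  Capstone 55 × 0.14 = 7.7
Sum = 60.8
60.8 < 61 → F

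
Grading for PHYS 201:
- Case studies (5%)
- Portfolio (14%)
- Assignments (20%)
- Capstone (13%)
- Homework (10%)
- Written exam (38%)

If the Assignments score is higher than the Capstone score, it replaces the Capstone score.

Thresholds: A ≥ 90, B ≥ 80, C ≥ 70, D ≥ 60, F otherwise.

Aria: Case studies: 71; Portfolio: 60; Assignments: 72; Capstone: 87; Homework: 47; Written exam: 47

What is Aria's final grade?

Assignments (72) ≤ Capstone (87), so Capstone stays at 87.
Weighted total:
  Case studies 71 × 0.05 = 3.55
  Portfolio 60 × 0.14 = 8.4
  Assignments 72 × 0.2 = 14.4
  Capstone 87 × 0.13 = 11.31
  Homework 47 × 0.1 = 4.7
  Written exam 47 × 0.38 = 17.86
Sum = 60.22
60.22 is ≥ 60 and < 70 → D

D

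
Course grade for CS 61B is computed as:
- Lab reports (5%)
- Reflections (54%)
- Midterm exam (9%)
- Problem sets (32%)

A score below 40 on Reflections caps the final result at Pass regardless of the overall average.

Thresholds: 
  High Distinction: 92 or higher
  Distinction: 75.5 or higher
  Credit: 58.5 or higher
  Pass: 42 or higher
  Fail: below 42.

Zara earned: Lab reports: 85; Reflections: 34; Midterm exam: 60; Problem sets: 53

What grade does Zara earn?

Pass

Reflections score 34 < 40: minimum not met.
Weighted total:
  Lab reports 85 × 0.05 = 4.25
  Reflections 34 × 0.54 = 18.36
  Midterm exam 60 × 0.09 = 5.4
  Problem sets 53 × 0.32 = 16.96
Sum = 44.97
44.97 would be Pass; cap at Pass applies → Pass.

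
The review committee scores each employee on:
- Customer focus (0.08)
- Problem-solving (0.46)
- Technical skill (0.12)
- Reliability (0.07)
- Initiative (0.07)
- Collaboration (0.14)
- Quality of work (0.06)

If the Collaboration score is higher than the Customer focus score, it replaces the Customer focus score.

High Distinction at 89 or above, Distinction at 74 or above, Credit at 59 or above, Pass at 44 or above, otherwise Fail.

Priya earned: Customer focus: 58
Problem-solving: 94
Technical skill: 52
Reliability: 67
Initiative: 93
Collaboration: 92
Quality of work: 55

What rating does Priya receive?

Distinction

Collaboration (92) > Customer focus (58), so Customer focus counts as 92.
Weighted total:
  Customer focus 92 × 0.08 = 7.36
  Problem-solving 94 × 0.46 = 43.24
  Technical skill 52 × 0.12 = 6.24
  Reliability 67 × 0.07 = 4.69
  Initiative 93 × 0.07 = 6.51
  Collaboration 92 × 0.14 = 12.88
  Quality of work 55 × 0.06 = 3.3
Sum = 84.22
84.22 is ≥ 74 and < 89 → Distinction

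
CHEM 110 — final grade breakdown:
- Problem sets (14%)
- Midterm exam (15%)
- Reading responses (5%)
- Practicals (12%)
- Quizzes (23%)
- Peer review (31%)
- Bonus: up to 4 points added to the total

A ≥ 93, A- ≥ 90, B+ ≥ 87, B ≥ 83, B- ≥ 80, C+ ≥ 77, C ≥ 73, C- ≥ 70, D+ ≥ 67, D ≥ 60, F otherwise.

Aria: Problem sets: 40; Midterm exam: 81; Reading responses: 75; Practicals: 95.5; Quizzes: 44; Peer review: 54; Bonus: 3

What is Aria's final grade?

D

Weighted total:
  Problem sets 40 × 0.14 = 5.6
  Midterm exam 81 × 0.15 = 12.15
  Reading responses 75 × 0.05 = 3.75
  Practicals 95.5 × 0.12 = 11.46
  Quizzes 44 × 0.23 = 10.12
  Peer review 54 × 0.31 = 16.74
Sum = 59.82
Bonus: 59.82 + 3 = 62.82
62.82 is ≥ 60 and < 67 → D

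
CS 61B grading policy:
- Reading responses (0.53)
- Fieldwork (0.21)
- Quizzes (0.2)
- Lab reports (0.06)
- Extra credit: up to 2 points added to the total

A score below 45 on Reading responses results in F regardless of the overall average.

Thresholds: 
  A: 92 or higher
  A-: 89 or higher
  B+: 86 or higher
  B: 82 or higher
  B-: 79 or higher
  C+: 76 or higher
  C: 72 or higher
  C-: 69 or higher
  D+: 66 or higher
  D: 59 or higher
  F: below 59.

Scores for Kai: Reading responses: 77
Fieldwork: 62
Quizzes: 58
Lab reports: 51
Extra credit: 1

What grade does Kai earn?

C-

Reading responses score 77 ≥ 45: minimum met.
Weighted total:
  Reading responses 77 × 0.53 = 40.81
  Fieldwork 62 × 0.21 = 13.02
  Quizzes 58 × 0.2 = 11.6
  Lab reports 51 × 0.06 = 3.06
Sum = 68.49
Extra credit: 68.49 + 1 = 69.49
69.49 is ≥ 69 and < 72 → C-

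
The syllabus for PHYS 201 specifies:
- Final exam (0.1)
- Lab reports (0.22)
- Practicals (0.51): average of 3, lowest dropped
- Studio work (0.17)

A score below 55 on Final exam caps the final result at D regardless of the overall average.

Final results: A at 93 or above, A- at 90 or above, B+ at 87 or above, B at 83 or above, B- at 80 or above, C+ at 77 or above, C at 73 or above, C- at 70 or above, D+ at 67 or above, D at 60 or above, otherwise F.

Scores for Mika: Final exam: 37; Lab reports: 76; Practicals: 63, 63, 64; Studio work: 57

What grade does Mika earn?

D

Practicals: drop 63 → average of remaining 2 = 127/2 = 63.5
Final exam score 37 < 55: minimum not met.
Weighted total:
  Final exam 37 × 0.1 = 3.7
  Lab reports 76 × 0.22 = 16.72
  Practicals 63.5 × 0.51 = 32.385
  Studio work 57 × 0.17 = 9.69
Sum = 62.495
62.495 would be D; cap at D applies → D.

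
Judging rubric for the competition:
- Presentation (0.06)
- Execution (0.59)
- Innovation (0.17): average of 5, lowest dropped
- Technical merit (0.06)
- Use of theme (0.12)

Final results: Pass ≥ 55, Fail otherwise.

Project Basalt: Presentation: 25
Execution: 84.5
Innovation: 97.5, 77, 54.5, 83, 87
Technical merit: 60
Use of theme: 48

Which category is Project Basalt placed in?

Innovation: drop 54.5 → average of remaining 4 = 344.5/4 = 86.125
Weighted total:
  Presentation 25 × 0.06 = 1.5
  Execution 84.5 × 0.59 = 49.855
  Innovation 86.125 × 0.17 = 14.64125
  Technical merit 60 × 0.06 = 3.6
  Use of theme 48 × 0.12 = 5.76
Sum = 75.35625
75.35625 ≥ 55 → Pass

Pass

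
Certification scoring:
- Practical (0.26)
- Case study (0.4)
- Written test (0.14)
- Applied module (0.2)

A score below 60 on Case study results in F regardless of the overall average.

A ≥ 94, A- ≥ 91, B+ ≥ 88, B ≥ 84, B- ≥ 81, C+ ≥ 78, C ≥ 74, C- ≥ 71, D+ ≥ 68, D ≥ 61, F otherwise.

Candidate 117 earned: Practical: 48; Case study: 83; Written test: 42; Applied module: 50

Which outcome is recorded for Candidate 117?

Case study score 83 ≥ 60: minimum met.
Weighted total:
  Practical 48 × 0.26 = 12.48
  Case study 83 × 0.4 = 33.2
  Written test 42 × 0.14 = 5.88
  Applied module 50 × 0.2 = 10
Sum = 61.56
61.56 is ≥ 61 and < 68 → D

D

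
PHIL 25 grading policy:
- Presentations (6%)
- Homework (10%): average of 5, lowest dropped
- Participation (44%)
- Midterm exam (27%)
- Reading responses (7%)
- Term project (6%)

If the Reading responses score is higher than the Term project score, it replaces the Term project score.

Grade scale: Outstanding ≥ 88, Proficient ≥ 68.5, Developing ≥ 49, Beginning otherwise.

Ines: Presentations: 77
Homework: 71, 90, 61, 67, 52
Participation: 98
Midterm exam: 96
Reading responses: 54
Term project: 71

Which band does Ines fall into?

Outstanding

Homework: drop 52 → average of remaining 4 = 289/4 = 72.25
Reading responses (54) ≤ Term project (71), so Term project stays at 71.
Weighted total:
  Presentations 77 × 0.06 = 4.62
  Homework 72.25 × 0.1 = 7.225
  Participation 98 × 0.44 = 43.12
  Midterm exam 96 × 0.27 = 25.92
  Reading responses 54 × 0.07 = 3.78
  Term project 71 × 0.06 = 4.26
Sum = 88.925
88.925 ≥ 88 → Outstanding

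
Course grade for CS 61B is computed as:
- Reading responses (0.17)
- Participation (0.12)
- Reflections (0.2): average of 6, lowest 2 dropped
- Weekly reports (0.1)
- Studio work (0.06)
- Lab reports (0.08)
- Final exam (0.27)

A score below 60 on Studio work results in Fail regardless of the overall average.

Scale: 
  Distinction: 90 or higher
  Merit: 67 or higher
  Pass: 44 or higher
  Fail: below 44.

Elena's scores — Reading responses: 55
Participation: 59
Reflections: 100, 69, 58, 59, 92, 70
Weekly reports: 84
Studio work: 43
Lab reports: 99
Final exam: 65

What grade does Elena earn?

Reflections: drop 58, 59 → average of remaining 4 = 331/4 = 82.75
Studio work score 43 < 60: minimum not met.
Weighted total:
  Reading responses 55 × 0.17 = 9.35
  Participation 59 × 0.12 = 7.08
  Reflections 82.75 × 0.2 = 16.55
  Weekly reports 84 × 0.1 = 8.4
  Studio work 43 × 0.06 = 2.58
  Lab reports 99 × 0.08 = 7.92
  Final exam 65 × 0.27 = 17.55
Sum = 69.43
Because the Studio work minimum was not met, the result is Fail.

Fail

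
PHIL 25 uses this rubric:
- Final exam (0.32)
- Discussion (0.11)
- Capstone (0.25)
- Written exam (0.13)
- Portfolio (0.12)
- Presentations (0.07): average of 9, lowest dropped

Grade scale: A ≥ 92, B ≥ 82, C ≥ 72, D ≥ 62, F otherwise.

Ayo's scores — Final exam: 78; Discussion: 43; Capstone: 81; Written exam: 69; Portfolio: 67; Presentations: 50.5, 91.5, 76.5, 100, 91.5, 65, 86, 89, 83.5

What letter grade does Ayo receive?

Presentations: drop 50.5 → average of remaining 8 = 683/8 = 85.375
Weighted total:
  Final exam 78 × 0.32 = 24.96
  Discussion 43 × 0.11 = 4.73
  Capstone 81 × 0.25 = 20.25
  Written exam 69 × 0.13 = 8.97
  Portfolio 67 × 0.12 = 8.04
  Presentations 85.375 × 0.07 = 5.97625
Sum = 72.92625
72.92625 is ≥ 72 and < 82 → C

C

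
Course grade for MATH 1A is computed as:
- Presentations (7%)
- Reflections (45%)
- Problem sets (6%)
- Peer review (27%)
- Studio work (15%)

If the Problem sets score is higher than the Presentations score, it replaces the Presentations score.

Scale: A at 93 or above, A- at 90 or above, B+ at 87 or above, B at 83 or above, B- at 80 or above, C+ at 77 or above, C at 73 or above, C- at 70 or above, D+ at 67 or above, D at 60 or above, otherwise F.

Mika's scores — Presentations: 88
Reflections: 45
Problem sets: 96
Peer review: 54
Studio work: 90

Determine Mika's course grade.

Problem sets (96) > Presentations (88), so Presentations counts as 96.
Weighted total:
  Presentations 96 × 0.07 = 6.72
  Reflections 45 × 0.45 = 20.25
  Problem sets 96 × 0.06 = 5.76
  Peer review 54 × 0.27 = 14.58
  Studio work 90 × 0.15 = 13.5
Sum = 60.81
60.81 is ≥ 60 and < 67 → D

D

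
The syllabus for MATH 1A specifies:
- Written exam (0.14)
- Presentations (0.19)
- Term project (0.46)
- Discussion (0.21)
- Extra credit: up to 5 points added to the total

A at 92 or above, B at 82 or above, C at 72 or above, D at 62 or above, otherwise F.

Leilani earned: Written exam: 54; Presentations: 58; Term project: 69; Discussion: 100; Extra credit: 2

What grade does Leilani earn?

Weighted total:
  Written exam 54 × 0.14 = 7.56
  Presentations 58 × 0.19 = 11.02
  Term project 69 × 0.46 = 31.74
  Discussion 100 × 0.21 = 21
Sum = 71.32
Extra credit: 71.32 + 2 = 73.32
73.32 is ≥ 72 and < 82 → C

C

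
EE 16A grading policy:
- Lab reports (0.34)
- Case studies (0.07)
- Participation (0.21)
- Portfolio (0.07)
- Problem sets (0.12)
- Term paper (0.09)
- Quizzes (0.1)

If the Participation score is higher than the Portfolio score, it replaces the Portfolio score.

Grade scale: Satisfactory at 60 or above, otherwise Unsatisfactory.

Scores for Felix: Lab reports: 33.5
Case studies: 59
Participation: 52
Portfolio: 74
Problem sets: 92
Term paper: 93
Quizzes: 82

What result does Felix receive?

Participation (52) ≤ Portfolio (74), so Portfolio stays at 74.
Weighted total:
  Lab reports 33.5 × 0.34 = 11.39
  Case studies 59 × 0.07 = 4.13
  Participation 52 × 0.21 = 10.92
  Portfolio 74 × 0.07 = 5.18
  Problem sets 92 × 0.12 = 11.04
  Term paper 93 × 0.09 = 8.37
  Quizzes 82 × 0.1 = 8.2
Sum = 59.23
59.23 < 60 → Unsatisfactory

Unsatisfactory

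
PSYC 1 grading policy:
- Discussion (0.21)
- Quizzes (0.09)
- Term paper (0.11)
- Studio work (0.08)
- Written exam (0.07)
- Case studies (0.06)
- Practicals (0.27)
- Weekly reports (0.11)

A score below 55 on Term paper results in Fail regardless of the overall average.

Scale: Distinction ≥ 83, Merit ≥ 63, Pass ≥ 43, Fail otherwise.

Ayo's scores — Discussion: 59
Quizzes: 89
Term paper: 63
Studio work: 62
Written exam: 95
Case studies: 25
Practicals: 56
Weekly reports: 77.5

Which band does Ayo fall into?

Term paper score 63 ≥ 55: minimum met.
Weighted total:
  Discussion 59 × 0.21 = 12.39
  Quizzes 89 × 0.09 = 8.01
  Term paper 63 × 0.11 = 6.93
  Studio work 62 × 0.08 = 4.96
  Written exam 95 × 0.07 = 6.65
  Case studies 25 × 0.06 = 1.5
  Practicals 56 × 0.27 = 15.12
  Weekly reports 77.5 × 0.11 = 8.525
Sum = 64.085
64.085 is ≥ 63 and < 83 → Merit

Merit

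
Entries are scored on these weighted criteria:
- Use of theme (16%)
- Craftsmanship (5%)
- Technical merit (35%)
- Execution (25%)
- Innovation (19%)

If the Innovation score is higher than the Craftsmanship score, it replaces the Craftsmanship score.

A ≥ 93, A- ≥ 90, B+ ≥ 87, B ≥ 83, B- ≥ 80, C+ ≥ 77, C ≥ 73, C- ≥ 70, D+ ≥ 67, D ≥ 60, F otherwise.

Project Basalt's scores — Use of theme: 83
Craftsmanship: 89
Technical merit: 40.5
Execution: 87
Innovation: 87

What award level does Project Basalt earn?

Innovation (87) ≤ Craftsmanship (89), so Craftsmanship stays at 89.
Weighted total:
  Use of theme 83 × 0.16 = 13.28
  Craftsmanship 89 × 0.05 = 4.45
  Technical merit 40.5 × 0.35 = 14.175
  Execution 87 × 0.25 = 21.75
  Innovation 87 × 0.19 = 16.53
Sum = 70.185
70.185 is ≥ 70 and < 73 → C-

C-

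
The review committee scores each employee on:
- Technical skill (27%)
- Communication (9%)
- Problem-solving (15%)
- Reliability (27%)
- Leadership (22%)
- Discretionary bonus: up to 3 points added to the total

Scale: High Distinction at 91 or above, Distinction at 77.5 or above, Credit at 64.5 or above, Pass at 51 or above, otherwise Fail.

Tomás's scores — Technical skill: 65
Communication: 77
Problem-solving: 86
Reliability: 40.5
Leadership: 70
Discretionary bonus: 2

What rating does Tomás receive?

Credit

Weighted total:
  Technical skill 65 × 0.27 = 17.55
  Communication 77 × 0.09 = 6.93
  Problem-solving 86 × 0.15 = 12.9
  Reliability 40.5 × 0.27 = 10.935
  Leadership 70 × 0.22 = 15.4
Sum = 63.715
Discretionary bonus: 63.715 + 2 = 65.715
65.715 is ≥ 64.5 and < 77.5 → Credit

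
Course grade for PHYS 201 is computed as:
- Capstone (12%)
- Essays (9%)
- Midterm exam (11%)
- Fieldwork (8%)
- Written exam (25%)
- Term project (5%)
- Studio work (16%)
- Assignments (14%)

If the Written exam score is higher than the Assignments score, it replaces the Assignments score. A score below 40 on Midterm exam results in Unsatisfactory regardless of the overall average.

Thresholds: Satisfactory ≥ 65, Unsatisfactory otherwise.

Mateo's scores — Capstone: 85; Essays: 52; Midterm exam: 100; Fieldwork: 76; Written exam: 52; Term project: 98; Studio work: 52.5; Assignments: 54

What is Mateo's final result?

Written exam (52) ≤ Assignments (54), so Assignments stays at 54.
Midterm exam score 100 ≥ 40: minimum met.
Weighted total:
  Capstone 85 × 0.12 = 10.2
  Essays 52 × 0.09 = 4.68
  Midterm exam 100 × 0.11 = 11
  Fieldwork 76 × 0.08 = 6.08
  Written exam 52 × 0.25 = 13
  Term project 98 × 0.05 = 4.9
  Studio work 52.5 × 0.16 = 8.4
  Assignments 54 × 0.14 = 7.56
Sum = 65.82
65.82 ≥ 65 → Satisfactory

Satisfactory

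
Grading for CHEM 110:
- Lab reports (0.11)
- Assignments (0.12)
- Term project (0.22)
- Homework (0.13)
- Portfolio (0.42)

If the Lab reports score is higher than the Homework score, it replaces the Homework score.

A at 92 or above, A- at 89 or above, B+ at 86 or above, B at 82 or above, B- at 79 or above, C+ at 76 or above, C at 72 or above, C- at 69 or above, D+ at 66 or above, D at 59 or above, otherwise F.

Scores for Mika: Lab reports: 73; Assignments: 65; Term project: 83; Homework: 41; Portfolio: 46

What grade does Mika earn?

Lab reports (73) > Homework (41), so Homework counts as 73.
Weighted total:
  Lab reports 73 × 0.11 = 8.03
  Assignments 65 × 0.12 = 7.8
  Term project 83 × 0.22 = 18.26
  Homework 73 × 0.13 = 9.49
  Portfolio 46 × 0.42 = 19.32
Sum = 62.9
62.9 is ≥ 59 and < 66 → D

D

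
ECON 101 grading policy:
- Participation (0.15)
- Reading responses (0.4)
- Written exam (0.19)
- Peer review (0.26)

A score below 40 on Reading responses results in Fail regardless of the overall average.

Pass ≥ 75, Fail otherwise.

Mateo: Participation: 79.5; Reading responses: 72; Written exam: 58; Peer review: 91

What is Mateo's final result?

Reading responses score 72 ≥ 40: minimum met.
Weighted total:
  Participation 79.5 × 0.15 = 11.925
  Reading responses 72 × 0.4 = 28.8
  Written exam 58 × 0.19 = 11.02
  Peer review 91 × 0.26 = 23.66
Sum = 75.405
75.405 ≥ 75 → Pass

Pass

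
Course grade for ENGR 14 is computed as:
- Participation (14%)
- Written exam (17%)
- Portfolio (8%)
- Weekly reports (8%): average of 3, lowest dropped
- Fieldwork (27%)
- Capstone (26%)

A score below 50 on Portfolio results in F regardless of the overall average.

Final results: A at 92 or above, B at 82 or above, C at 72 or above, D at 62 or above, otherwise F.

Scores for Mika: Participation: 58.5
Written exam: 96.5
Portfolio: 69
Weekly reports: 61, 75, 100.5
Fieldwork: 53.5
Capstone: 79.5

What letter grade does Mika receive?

Weekly reports: drop 61 → average of remaining 2 = 175.5/2 = 87.75
Portfolio score 69 ≥ 50: minimum met.
Weighted total:
  Participation 58.5 × 0.14 = 8.19
  Written exam 96.5 × 0.17 = 16.405
  Portfolio 69 × 0.08 = 5.52
  Weekly reports 87.75 × 0.08 = 7.02
  Fieldwork 53.5 × 0.27 = 14.445
  Capstone 79.5 × 0.26 = 20.67
Sum = 72.25
72.25 is ≥ 72 and < 82 → C

C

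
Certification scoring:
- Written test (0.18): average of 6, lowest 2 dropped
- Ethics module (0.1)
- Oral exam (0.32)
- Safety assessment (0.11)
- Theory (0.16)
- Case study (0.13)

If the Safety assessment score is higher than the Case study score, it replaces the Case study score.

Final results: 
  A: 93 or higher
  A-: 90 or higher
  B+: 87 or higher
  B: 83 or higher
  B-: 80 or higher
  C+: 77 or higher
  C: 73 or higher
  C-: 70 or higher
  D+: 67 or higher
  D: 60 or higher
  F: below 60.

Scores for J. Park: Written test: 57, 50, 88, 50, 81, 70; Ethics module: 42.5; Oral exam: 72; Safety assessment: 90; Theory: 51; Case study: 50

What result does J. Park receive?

Written test: drop 50, 50 → average of remaining 4 = 296/4 = 74
Safety assessment (90) > Case study (50), so Case study counts as 90.
Weighted total:
  Written test 74 × 0.18 = 13.32
  Ethics module 42.5 × 0.1 = 4.25
  Oral exam 72 × 0.32 = 23.04
  Safety assessment 90 × 0.11 = 9.9
  Theory 51 × 0.16 = 8.16
  Case study 90 × 0.13 = 11.7
Sum = 70.37
70.37 is ≥ 70 and < 73 → C-

C-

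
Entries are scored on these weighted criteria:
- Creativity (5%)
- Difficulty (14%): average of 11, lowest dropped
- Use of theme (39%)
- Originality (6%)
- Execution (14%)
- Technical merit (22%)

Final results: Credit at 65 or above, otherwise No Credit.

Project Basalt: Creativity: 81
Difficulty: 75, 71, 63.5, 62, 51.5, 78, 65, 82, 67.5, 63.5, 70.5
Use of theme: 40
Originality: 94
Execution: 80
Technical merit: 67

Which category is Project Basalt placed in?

Difficulty: drop 51.5 → average of remaining 10 = 698/10 = 69.8
Weighted total:
  Creativity 81 × 0.05 = 4.05
  Difficulty 69.8 × 0.14 = 9.772
  Use of theme 40 × 0.39 = 15.6
  Originality 94 × 0.06 = 5.64
  Execution 80 × 0.14 = 11.2
  Technical merit 67 × 0.22 = 14.74
Sum = 61.002
61.002 < 65 → No Credit

No Credit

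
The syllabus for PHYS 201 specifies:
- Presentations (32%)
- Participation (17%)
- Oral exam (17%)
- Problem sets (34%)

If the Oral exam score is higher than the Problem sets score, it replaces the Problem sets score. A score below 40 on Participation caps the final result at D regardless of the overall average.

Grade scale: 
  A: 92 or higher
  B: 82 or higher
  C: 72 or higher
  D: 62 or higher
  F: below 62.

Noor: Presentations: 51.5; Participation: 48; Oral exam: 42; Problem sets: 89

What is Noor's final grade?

Oral exam (42) ≤ Problem sets (89), so Problem sets stays at 89.
Participation score 48 ≥ 40: minimum met.
Weighted total:
  Presentations 51.5 × 0.32 = 16.48
  Participation 48 × 0.17 = 8.16
  Oral exam 42 × 0.17 = 7.14
  Problem sets 89 × 0.34 = 30.26
Sum = 62.04
62.04 is ≥ 62 and < 72 → D

D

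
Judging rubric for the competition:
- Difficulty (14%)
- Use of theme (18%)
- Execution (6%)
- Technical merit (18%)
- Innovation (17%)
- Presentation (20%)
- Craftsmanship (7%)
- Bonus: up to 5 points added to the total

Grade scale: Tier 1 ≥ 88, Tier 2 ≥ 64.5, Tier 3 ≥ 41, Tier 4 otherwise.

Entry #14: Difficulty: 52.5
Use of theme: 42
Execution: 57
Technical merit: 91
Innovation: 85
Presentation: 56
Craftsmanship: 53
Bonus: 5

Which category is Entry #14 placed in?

Weighted total:
  Difficulty 52.5 × 0.14 = 7.35
  Use of theme 42 × 0.18 = 7.56
  Execution 57 × 0.06 = 3.42
  Technical merit 91 × 0.18 = 16.38
  Innovation 85 × 0.17 = 14.45
  Presentation 56 × 0.2 = 11.2
  Craftsmanship 53 × 0.07 = 3.71
Sum = 64.07
Bonus: 64.07 + 5 = 69.07
69.07 is ≥ 64.5 and < 88 → Tier 2

Tier 2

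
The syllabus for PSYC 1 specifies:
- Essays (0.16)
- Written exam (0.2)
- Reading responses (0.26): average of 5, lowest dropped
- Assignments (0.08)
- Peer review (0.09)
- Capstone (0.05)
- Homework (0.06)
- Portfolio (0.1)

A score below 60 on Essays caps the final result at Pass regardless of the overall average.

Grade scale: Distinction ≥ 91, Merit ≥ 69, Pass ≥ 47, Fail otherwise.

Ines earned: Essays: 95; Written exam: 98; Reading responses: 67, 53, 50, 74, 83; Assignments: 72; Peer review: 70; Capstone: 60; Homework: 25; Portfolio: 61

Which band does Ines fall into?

Reading responses: drop 50 → average of remaining 4 = 277/4 = 69.25
Essays score 95 ≥ 60: minimum met.
Weighted total:
  Essays 95 × 0.16 = 15.2
  Written exam 98 × 0.2 = 19.6
  Reading responses 69.25 × 0.26 = 18.005
  Assignments 72 × 0.08 = 5.76
  Peer review 70 × 0.09 = 6.3
  Capstone 60 × 0.05 = 3
  Homework 25 × 0.06 = 1.5
  Portfolio 61 × 0.1 = 6.1
Sum = 75.465
75.465 is ≥ 69 and < 91 → Merit

Merit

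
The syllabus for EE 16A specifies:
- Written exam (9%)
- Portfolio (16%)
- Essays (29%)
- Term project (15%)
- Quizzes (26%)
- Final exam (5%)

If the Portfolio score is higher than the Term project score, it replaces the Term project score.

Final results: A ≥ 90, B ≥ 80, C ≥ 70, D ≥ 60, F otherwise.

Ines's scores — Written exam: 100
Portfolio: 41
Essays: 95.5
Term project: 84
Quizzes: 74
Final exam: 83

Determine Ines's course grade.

C

Portfolio (41) ≤ Term project (84), so Term project stays at 84.
Weighted total:
  Written exam 100 × 0.09 = 9
  Portfolio 41 × 0.16 = 6.56
  Essays 95.5 × 0.29 = 27.695
  Term project 84 × 0.15 = 12.6
  Quizzes 74 × 0.26 = 19.24
  Final exam 83 × 0.05 = 4.15
Sum = 79.245
79.245 is ≥ 70 and < 80 → C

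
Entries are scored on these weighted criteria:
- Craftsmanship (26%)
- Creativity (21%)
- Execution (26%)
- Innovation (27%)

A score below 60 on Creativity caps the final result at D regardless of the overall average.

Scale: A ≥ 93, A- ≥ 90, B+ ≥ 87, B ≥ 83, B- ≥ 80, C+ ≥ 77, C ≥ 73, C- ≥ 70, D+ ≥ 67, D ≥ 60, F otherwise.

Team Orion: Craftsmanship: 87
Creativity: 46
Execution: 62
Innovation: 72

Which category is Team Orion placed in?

D

Creativity score 46 < 60: minimum not met.
Weighted total:
  Craftsmanship 87 × 0.26 = 22.62
  Creativity 46 × 0.21 = 9.66
  Execution 62 × 0.26 = 16.12
  Innovation 72 × 0.27 = 19.44
Sum = 67.84
67.84 would be D+; cap at D applies → D.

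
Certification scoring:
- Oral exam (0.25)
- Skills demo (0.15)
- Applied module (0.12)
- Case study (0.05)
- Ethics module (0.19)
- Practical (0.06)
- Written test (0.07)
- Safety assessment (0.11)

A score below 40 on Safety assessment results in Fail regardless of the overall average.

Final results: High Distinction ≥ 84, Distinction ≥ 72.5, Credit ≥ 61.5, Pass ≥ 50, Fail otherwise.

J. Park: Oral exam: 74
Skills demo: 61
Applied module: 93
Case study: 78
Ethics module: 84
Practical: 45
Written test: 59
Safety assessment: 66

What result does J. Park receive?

Distinction

Safety assessment score 66 ≥ 40: minimum met.
Weighted total:
  Oral exam 74 × 0.25 = 18.5
  Skills demo 61 × 0.15 = 9.15
  Applied module 93 × 0.12 = 11.16
  Case study 78 × 0.05 = 3.9
  Ethics module 84 × 0.19 = 15.96
  Practical 45 × 0.06 = 2.7
  Written test 59 × 0.07 = 4.13
  Safety assessment 66 × 0.11 = 7.26
Sum = 72.76
72.76 is ≥ 72.5 and < 84 → Distinction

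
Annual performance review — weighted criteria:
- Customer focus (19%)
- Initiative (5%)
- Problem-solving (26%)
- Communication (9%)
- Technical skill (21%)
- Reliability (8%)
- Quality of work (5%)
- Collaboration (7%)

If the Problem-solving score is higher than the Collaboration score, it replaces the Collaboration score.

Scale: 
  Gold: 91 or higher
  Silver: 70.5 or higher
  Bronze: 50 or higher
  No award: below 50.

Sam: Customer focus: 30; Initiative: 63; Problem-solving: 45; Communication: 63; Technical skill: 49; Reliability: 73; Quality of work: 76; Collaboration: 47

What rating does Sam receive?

Problem-solving (45) ≤ Collaboration (47), so Collaboration stays at 47.
Weighted total:
  Customer focus 30 × 0.19 = 5.7
  Initiative 63 × 0.05 = 3.15
  Problem-solving 45 × 0.26 = 11.7
  Communication 63 × 0.09 = 5.67
  Technical skill 49 × 0.21 = 10.29
  Reliability 73 × 0.08 = 5.84
  Quality of work 76 × 0.05 = 3.8
  Collaboration 47 × 0.07 = 3.29
Sum = 49.44
49.44 < 50 → No award

No award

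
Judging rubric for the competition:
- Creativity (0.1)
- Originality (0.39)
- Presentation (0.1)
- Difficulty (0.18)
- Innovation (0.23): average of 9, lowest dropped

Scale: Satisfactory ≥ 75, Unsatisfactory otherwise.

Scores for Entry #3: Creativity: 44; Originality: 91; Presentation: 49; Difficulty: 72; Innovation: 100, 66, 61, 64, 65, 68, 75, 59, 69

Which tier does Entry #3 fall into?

Innovation: drop 59 → average of remaining 8 = 568/8 = 71
Weighted total:
  Creativity 44 × 0.1 = 4.4
  Originality 91 × 0.39 = 35.49
  Presentation 49 × 0.1 = 4.9
  Difficulty 72 × 0.18 = 12.96
  Innovation 71 × 0.23 = 16.33
Sum = 74.08
74.08 < 75 → Unsatisfactory

Unsatisfactory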